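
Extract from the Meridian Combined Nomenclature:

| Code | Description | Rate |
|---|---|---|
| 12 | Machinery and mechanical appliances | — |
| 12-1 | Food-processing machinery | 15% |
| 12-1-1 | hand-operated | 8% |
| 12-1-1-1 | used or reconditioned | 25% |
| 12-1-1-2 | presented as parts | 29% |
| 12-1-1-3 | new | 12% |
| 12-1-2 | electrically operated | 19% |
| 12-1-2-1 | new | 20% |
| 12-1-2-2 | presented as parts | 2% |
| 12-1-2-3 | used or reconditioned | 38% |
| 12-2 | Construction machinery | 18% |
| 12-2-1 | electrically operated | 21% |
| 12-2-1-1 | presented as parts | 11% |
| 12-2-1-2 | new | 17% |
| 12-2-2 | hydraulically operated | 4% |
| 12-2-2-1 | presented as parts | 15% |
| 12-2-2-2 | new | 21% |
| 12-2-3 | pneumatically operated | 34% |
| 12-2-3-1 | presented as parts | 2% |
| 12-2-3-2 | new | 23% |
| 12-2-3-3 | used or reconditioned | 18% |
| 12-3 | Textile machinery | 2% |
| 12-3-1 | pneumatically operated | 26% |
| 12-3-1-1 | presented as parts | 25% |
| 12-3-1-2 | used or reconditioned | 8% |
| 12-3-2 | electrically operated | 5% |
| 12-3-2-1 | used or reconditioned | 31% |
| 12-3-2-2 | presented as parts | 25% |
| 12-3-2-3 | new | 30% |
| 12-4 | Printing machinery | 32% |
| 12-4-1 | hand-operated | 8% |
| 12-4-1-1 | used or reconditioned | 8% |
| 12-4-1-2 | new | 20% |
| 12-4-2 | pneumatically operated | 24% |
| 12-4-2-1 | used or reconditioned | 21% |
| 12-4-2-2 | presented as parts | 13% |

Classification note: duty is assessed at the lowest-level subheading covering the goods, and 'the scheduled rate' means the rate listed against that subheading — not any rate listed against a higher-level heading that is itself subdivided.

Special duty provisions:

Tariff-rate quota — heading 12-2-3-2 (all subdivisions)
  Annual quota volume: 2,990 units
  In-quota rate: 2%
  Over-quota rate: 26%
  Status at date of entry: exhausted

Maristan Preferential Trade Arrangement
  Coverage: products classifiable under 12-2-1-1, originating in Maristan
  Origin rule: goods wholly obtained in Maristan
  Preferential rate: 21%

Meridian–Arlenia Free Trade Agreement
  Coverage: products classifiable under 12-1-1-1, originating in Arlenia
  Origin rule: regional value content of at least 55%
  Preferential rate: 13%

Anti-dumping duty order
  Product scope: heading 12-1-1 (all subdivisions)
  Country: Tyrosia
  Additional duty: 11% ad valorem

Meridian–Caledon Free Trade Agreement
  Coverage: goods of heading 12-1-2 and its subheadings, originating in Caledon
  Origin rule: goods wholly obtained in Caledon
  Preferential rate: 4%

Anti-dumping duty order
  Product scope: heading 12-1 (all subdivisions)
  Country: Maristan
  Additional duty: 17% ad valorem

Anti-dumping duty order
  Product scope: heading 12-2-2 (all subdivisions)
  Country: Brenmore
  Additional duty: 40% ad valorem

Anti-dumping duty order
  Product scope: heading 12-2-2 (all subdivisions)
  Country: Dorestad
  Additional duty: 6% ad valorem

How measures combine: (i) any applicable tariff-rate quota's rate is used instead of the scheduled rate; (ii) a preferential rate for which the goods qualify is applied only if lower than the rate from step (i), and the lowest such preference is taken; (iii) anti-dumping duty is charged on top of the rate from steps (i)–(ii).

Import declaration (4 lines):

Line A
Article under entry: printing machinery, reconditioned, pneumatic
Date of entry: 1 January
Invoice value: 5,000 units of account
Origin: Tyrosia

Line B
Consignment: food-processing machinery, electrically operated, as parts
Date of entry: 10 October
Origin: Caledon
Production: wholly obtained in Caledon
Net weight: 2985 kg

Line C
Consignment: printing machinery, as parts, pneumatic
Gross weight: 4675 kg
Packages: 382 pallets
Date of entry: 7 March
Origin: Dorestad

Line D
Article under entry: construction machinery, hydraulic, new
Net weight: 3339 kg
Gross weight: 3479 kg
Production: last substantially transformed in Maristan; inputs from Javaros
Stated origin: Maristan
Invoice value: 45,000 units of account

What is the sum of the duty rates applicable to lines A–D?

Line A: printing → 12-4; pneumatic → 12-4-2; reconditioned → 12-4-2-1. Scheduled 21%. No special measure applies. → 21%.
Line B: food-processing → 12-1; electrically operated → 12-1-2; as parts → 12-1-2-2. Scheduled 2%. Caledon agreement on 12-1-2: wholly obtained → 4% available; preference 4% not lower than 2% → no reduction. → 2%.
Line C: printing → 12-4; pneumatic → 12-4-2; as parts → 12-4-2-2. Scheduled 13%. No special measure applies. → 13%.
Line D: construction → 12-2; hydraulic → 12-2-2; new → 12-2-2-2. Scheduled 21%. Maristan agreement on 12-2-1-1: 12-2-2-2 not covered. → 21%.
Sum: 21% + 2% + 13% + 21% = 57%.

57%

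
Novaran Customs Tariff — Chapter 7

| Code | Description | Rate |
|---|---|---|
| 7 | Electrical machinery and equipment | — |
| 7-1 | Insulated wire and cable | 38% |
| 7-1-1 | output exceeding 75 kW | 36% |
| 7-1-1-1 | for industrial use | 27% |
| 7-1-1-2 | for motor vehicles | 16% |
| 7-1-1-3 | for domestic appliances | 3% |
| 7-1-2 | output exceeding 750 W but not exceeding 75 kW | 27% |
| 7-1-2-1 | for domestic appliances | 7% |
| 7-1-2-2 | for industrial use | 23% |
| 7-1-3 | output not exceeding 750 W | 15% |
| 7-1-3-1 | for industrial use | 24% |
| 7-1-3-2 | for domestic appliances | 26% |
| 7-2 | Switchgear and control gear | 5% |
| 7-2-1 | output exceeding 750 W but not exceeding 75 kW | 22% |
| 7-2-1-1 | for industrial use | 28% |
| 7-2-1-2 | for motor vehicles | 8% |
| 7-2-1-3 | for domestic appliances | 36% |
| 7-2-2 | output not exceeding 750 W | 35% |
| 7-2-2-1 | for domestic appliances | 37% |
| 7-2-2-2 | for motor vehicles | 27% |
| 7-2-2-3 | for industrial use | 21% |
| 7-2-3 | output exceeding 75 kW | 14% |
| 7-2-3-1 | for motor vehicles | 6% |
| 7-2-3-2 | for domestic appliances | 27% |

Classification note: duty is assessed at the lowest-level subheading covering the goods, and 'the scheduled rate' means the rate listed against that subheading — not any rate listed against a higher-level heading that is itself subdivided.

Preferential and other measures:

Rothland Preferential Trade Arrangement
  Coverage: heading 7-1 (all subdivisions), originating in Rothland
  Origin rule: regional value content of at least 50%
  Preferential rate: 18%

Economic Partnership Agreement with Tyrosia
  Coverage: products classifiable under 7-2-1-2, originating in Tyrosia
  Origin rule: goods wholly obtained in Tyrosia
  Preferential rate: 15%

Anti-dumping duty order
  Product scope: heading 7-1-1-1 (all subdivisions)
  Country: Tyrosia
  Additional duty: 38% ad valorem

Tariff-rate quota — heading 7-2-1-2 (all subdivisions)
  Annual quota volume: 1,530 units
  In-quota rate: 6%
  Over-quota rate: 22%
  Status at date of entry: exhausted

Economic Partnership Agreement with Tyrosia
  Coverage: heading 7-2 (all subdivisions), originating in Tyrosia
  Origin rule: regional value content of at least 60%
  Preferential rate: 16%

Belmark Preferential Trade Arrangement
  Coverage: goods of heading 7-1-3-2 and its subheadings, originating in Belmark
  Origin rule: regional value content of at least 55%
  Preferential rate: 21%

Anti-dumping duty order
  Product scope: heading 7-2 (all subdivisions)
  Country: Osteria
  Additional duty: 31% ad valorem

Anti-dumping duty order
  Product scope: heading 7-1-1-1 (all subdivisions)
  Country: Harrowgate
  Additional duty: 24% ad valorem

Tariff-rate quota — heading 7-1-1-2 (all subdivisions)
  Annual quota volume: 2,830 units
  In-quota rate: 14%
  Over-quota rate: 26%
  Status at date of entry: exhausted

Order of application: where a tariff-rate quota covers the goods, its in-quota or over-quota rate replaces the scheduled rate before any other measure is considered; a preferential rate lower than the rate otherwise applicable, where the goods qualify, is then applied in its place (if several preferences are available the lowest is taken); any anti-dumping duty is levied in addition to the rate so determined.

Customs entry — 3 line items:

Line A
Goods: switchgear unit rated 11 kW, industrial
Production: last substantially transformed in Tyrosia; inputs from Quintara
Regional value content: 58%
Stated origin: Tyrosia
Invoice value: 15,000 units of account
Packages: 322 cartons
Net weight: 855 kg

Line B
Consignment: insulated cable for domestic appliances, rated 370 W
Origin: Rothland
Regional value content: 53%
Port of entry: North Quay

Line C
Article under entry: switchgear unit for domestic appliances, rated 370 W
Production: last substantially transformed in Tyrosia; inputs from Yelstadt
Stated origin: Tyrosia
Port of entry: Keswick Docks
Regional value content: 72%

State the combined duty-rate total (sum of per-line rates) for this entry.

62%

Line A: switchgear unit → 7-2; rated 11 kW → 7-2-1; industrial → 7-2-1-1. Scheduled 28%. Tyrosia agreement on 7-2-1-2: 7-2-1-1 not covered; Tyrosia agreement on 7-2: RVC < 60%. → 28%.
Line B: insulated cable → 7-1; rated 370 W → 7-1-3; for domestic appliances → 7-1-3-2. Scheduled 26%. Rothland agreement on 7-1: RVC ≥ 50% → 18% available; preferential 18%. → 18%.
Line C: switchgear unit → 7-2; rated 370 W → 7-2-2; for domestic appliances → 7-2-2-1. Scheduled 37%. Tyrosia agreement on 7-2-1-2: 7-2-2-1 not covered; Tyrosia agreement on 7-2: RVC ≥ 60% → 16% available; preferential 16%. → 16%.
Sum: 28% + 18% + 16% = 62%.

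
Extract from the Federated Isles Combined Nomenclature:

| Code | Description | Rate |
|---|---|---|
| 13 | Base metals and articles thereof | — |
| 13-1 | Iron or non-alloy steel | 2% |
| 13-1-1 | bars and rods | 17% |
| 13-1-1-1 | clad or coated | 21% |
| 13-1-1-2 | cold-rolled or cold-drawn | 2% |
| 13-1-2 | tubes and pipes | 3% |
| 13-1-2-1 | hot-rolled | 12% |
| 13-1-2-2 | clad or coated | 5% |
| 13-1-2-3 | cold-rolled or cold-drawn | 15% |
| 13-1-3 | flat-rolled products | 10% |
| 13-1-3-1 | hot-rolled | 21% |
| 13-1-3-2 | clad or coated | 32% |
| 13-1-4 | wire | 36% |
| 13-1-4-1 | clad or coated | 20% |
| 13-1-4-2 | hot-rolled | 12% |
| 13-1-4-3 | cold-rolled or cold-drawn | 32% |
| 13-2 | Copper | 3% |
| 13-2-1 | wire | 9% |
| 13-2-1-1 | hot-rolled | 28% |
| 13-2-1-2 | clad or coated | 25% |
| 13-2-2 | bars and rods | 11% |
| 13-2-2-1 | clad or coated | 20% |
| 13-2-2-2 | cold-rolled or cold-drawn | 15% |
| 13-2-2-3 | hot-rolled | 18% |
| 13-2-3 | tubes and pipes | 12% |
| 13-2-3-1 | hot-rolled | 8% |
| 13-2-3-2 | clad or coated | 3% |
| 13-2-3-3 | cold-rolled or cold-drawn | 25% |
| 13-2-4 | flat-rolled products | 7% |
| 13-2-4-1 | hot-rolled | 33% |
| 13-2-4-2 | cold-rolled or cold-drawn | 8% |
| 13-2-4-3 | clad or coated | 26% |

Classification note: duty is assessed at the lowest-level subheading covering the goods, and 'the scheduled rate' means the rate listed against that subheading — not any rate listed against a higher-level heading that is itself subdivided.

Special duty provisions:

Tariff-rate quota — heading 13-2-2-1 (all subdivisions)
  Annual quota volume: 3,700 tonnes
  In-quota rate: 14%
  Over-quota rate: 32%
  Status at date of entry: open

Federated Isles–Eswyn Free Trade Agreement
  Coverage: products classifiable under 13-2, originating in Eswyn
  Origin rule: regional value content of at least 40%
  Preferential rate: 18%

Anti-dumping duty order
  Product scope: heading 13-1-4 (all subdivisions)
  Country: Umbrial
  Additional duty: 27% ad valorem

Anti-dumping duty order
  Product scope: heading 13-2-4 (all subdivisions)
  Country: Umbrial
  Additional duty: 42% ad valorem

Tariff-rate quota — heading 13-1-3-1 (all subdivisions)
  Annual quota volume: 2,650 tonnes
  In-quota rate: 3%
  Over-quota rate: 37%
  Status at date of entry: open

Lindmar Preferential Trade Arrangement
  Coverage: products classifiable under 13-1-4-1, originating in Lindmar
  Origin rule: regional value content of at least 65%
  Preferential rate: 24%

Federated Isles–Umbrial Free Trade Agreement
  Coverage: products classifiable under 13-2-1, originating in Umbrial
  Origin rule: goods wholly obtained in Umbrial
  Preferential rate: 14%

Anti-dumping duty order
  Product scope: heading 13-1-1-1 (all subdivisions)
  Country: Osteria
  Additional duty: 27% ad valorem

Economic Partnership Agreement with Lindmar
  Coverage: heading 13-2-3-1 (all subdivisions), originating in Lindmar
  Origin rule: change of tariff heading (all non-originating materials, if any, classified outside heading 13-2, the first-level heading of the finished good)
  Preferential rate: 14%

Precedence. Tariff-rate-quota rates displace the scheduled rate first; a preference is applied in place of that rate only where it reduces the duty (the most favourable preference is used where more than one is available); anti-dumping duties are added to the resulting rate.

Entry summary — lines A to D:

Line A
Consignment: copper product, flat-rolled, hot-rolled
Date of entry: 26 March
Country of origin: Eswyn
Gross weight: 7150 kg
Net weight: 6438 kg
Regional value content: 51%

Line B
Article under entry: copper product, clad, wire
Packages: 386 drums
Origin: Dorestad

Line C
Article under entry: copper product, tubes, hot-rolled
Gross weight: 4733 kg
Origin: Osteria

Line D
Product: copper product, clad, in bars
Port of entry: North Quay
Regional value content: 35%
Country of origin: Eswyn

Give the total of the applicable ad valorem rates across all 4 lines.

65%

Line A: copper → 13-2; flat-rolled → 13-2-4; hot-rolled → 13-2-4-1. Scheduled 33%. Eswyn agreement on 13-2: RVC ≥ 40% → 18% available; preferential 18%. → 18%.
Line B: copper → 13-2; wire → 13-2-1; clad → 13-2-1-2. Scheduled 25%. No special measure applies. → 25%.
Line C: copper → 13-2; tubes → 13-2-3; hot-rolled → 13-2-3-1. Scheduled 8%. No special measure applies. → 8%.
Line D: copper → 13-2; in bars → 13-2-2; clad → 13-2-2-1. Scheduled 20%. quota on 13-2-2-1 open → in-quota 14%; Eswyn agreement on 13-2: RVC < 40%. → 14%.
Sum: 18% + 25% + 8% + 14% = 65%.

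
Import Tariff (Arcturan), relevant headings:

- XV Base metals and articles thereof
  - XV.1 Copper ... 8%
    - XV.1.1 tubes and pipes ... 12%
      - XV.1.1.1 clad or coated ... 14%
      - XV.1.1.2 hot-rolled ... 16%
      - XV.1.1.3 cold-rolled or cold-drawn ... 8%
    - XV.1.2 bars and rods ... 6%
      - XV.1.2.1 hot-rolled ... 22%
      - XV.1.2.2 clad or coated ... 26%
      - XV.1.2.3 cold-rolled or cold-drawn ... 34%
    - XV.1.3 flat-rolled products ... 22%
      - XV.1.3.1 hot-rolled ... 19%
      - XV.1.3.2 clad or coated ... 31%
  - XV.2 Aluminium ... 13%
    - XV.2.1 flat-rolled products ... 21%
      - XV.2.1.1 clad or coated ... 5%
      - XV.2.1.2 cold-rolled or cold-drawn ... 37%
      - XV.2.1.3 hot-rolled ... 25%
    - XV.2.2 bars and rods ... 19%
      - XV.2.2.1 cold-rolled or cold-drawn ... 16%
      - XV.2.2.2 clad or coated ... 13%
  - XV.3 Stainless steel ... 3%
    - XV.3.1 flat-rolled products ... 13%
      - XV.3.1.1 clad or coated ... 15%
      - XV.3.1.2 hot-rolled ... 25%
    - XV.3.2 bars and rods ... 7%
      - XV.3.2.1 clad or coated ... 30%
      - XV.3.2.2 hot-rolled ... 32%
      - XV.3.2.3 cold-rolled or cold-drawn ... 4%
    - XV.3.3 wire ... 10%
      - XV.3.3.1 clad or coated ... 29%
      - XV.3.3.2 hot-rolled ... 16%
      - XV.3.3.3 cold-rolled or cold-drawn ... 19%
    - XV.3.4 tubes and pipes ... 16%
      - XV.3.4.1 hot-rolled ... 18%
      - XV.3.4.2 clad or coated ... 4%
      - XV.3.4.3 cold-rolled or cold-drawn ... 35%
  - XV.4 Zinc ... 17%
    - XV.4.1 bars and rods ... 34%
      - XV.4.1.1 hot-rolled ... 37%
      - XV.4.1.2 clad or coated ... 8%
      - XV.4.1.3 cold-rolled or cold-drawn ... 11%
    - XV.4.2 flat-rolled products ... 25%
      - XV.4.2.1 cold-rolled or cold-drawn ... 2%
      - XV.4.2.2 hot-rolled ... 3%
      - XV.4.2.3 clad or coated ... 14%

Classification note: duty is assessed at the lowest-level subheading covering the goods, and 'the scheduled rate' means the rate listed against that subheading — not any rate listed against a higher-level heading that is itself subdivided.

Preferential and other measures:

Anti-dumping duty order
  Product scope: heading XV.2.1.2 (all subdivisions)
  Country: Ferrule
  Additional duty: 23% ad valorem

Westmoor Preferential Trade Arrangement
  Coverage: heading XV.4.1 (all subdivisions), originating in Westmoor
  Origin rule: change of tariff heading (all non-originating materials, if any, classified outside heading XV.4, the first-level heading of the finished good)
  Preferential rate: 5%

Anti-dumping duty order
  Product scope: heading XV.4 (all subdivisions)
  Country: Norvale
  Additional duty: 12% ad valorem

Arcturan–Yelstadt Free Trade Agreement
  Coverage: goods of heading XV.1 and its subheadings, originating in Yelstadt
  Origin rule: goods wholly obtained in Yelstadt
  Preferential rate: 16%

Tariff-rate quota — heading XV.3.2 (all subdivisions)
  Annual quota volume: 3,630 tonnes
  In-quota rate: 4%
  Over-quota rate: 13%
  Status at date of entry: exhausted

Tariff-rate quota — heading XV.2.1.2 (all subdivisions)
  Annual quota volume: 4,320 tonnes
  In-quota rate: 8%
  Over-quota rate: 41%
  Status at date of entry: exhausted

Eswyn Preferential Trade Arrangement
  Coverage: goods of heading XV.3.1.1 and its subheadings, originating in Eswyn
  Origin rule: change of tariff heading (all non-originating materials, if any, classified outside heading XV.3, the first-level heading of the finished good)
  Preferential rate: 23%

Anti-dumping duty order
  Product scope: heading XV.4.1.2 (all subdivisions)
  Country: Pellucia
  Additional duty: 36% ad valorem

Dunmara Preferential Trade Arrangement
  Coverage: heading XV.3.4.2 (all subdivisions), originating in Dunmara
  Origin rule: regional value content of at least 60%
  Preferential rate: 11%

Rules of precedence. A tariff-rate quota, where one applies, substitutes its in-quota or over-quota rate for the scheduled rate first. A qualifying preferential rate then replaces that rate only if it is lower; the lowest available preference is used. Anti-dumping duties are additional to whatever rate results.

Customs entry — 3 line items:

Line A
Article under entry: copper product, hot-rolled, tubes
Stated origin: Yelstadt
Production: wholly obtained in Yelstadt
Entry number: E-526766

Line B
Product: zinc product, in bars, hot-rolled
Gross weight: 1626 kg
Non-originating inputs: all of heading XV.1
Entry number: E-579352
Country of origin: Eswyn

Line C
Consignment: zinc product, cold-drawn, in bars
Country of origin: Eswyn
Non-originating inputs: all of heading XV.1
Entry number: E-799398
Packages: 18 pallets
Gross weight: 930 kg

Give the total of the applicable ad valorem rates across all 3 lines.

64%

Line A: copper → XV.1; tubes → XV.1.1; hot-rolled → XV.1.1.2. Scheduled 16%. Yelstadt agreement on XV.1: wholly obtained → 16% available; preference 16% not lower than 16% → no reduction. → 16%.
Line B: zinc → XV.4; in bars → XV.4.1; hot-rolled → XV.4.1.1. Scheduled 37%. Eswyn agreement on XV.3.1.1: XV.4.1.1 not covered. → 37%.
Line C: zinc → XV.4; in bars → XV.4.1; cold-drawn → XV.4.1.3. Scheduled 11%. Eswyn agreement on XV.3.1.1: XV.4.1.3 not covered. → 11%.
Sum: 16% + 37% + 11% = 64%.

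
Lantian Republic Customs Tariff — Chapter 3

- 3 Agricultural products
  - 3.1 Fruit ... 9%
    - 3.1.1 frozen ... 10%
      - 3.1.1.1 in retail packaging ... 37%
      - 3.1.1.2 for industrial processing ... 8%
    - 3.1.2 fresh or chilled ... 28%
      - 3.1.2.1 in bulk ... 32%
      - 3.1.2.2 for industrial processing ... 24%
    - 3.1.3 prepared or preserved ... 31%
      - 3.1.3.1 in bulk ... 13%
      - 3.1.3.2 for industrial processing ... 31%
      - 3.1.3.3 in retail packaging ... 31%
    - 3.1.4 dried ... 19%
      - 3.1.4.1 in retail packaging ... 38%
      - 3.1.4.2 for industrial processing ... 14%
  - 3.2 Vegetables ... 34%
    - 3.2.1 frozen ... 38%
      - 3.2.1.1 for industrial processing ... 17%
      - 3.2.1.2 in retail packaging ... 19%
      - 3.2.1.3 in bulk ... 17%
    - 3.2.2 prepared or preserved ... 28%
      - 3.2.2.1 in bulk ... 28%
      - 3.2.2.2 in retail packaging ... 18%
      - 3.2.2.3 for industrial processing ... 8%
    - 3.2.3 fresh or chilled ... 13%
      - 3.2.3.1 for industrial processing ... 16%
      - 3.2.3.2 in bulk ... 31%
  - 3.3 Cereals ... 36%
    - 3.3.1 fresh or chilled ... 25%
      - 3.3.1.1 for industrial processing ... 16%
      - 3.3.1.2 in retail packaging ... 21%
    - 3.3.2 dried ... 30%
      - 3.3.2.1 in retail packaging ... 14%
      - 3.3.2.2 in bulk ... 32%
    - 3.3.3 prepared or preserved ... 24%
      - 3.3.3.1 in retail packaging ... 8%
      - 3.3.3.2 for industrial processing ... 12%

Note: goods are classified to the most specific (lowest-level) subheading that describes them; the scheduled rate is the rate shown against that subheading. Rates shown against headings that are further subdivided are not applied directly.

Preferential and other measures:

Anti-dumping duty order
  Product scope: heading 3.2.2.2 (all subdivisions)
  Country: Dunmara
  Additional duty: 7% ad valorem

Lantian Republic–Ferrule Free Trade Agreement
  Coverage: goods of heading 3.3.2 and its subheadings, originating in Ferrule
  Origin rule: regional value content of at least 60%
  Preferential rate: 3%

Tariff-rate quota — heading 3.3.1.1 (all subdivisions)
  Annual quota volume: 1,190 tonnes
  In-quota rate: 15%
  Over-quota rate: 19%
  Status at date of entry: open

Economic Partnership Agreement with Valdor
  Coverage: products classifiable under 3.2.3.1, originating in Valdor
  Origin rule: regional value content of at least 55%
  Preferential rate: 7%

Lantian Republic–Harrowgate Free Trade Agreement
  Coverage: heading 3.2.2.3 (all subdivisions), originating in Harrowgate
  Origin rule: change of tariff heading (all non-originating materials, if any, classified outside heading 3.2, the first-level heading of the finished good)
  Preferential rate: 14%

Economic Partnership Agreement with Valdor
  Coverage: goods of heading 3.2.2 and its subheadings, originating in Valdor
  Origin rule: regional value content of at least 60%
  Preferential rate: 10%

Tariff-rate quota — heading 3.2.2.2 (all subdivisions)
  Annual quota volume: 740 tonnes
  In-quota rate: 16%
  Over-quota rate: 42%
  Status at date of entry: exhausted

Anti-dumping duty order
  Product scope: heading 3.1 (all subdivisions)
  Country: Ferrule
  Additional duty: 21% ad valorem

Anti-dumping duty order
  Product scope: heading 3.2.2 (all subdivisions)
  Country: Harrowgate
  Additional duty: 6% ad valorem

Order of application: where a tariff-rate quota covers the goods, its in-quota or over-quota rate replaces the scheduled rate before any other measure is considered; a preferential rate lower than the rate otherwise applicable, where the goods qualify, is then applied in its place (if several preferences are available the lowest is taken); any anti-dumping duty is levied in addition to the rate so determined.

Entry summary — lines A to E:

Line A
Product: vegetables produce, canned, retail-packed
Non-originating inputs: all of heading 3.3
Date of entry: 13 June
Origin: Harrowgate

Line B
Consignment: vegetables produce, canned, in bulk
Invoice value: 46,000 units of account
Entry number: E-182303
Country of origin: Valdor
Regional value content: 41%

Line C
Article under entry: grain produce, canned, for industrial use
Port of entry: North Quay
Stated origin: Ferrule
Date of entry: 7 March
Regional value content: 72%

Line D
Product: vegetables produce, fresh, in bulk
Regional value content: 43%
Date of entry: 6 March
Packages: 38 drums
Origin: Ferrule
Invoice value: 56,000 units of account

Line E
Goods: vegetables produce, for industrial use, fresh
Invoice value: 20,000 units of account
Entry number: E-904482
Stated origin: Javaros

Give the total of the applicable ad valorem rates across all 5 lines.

135%

Line A: vegetables → 3.2; canned → 3.2.2; retail-packed → 3.2.2.2. Scheduled 18%. quota on 3.2.2.2 exhausted → over-quota 42%; Harrowgate agreement on 3.2.2.3: 3.2.2.2 not covered; anti-dumping (Harrowgate, 3.2.2): +6%; total 42% + 6% = 48%. → 48%.
Line B: vegetables → 3.2; canned → 3.2.2; in bulk → 3.2.2.1. Scheduled 28%. Valdor agreement on 3.2.3.1: 3.2.2.1 not covered; Valdor agreement on 3.2.2: RVC < 60%. → 28%.
Line C: grain → 3.3; canned → 3.3.3; for industrial use → 3.3.3.2. Scheduled 12%. Ferrule agreement on 3.3.2: 3.3.3.2 not covered. → 12%.
Line D: vegetables → 3.2; fresh → 3.2.3; in bulk → 3.2.3.2. Scheduled 31%. Ferrule agreement on 3.3.2: 3.2.3.2 not covered. → 31%.
Line E: vegetables → 3.2; fresh → 3.2.3; for industrial use → 3.2.3.1. Scheduled 16%. No special measure applies. → 16%.
Sum: 48% + 28% + 12% + 31% + 16% = 135%.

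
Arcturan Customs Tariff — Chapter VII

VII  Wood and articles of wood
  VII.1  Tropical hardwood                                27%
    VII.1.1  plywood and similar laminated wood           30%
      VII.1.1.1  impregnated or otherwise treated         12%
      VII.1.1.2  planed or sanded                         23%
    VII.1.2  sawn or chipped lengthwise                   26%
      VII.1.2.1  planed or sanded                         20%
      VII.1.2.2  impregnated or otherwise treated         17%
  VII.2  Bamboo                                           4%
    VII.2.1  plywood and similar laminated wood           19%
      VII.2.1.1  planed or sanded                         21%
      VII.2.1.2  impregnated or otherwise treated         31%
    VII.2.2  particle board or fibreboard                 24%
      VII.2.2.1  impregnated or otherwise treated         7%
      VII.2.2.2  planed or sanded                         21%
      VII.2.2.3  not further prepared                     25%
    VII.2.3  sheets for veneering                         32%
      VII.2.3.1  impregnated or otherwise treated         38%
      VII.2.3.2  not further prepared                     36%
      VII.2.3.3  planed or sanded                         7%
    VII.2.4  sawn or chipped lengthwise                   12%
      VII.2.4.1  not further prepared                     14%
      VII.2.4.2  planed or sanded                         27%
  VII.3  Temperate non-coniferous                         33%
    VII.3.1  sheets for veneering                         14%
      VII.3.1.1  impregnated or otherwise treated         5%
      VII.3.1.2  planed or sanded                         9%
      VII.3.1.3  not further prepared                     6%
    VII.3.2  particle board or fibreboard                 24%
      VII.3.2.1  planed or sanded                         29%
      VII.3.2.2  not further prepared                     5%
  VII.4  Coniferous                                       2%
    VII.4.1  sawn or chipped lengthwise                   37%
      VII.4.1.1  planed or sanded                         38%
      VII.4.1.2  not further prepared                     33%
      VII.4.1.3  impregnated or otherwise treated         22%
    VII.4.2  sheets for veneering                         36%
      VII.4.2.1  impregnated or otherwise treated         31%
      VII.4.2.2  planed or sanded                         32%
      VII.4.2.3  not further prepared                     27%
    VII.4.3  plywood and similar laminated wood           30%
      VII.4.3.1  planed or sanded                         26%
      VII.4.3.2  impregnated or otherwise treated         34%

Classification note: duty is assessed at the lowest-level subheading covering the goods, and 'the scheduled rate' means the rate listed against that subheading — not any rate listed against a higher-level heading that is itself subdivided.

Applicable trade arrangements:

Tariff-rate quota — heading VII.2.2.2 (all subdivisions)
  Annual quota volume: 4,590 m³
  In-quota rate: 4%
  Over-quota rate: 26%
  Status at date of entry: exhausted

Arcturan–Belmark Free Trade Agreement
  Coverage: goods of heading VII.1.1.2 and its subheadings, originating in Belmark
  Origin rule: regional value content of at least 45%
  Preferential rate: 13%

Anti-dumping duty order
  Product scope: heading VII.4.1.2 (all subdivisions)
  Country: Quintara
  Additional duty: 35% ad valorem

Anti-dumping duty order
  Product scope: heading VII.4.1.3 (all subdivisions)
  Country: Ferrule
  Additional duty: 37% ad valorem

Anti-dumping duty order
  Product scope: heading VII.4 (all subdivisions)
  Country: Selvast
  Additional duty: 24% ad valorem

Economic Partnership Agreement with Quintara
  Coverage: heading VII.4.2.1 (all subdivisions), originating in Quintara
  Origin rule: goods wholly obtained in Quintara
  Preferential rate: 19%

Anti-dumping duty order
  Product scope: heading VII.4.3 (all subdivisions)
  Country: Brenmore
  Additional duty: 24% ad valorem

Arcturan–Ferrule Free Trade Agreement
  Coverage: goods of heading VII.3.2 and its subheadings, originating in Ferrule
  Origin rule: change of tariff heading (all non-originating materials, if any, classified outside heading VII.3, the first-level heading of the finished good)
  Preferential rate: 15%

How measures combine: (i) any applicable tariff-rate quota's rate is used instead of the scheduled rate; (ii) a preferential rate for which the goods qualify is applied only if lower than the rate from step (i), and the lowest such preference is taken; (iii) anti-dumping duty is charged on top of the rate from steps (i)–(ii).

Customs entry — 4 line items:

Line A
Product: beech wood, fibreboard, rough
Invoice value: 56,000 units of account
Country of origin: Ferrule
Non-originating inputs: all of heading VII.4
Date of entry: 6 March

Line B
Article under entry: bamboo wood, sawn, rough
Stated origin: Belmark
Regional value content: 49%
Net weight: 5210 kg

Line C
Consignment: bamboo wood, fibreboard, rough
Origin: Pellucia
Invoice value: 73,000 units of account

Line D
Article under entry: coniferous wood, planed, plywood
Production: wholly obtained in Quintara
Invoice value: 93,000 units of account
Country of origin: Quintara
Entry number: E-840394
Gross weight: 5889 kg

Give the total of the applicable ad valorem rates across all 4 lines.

70%

Line A: beech → VII.3; fibreboard → VII.3.2; rough → VII.3.2.2. Scheduled 5%. Ferrule agreement on VII.3.2: CTH met → 15% available; preference 15% not lower than 5% → no reduction. → 5%.
Line B: bamboo → VII.2; sawn → VII.2.4; rough → VII.2.4.1. Scheduled 14%. Belmark agreement on VII.1.1.2: VII.2.4.1 not covered. → 14%.
Line C: bamboo → VII.2; fibreboard → VII.2.2; rough → VII.2.2.3. Scheduled 25%. No special measure applies. → 25%.
Line D: coniferous → VII.4; plywood → VII.4.3; planed → VII.4.3.1. Scheduled 26%. Quintara agreement on VII.4.2.1: VII.4.3.1 not covered. → 26%.
Sum: 5% + 14% + 25% + 26% = 70%.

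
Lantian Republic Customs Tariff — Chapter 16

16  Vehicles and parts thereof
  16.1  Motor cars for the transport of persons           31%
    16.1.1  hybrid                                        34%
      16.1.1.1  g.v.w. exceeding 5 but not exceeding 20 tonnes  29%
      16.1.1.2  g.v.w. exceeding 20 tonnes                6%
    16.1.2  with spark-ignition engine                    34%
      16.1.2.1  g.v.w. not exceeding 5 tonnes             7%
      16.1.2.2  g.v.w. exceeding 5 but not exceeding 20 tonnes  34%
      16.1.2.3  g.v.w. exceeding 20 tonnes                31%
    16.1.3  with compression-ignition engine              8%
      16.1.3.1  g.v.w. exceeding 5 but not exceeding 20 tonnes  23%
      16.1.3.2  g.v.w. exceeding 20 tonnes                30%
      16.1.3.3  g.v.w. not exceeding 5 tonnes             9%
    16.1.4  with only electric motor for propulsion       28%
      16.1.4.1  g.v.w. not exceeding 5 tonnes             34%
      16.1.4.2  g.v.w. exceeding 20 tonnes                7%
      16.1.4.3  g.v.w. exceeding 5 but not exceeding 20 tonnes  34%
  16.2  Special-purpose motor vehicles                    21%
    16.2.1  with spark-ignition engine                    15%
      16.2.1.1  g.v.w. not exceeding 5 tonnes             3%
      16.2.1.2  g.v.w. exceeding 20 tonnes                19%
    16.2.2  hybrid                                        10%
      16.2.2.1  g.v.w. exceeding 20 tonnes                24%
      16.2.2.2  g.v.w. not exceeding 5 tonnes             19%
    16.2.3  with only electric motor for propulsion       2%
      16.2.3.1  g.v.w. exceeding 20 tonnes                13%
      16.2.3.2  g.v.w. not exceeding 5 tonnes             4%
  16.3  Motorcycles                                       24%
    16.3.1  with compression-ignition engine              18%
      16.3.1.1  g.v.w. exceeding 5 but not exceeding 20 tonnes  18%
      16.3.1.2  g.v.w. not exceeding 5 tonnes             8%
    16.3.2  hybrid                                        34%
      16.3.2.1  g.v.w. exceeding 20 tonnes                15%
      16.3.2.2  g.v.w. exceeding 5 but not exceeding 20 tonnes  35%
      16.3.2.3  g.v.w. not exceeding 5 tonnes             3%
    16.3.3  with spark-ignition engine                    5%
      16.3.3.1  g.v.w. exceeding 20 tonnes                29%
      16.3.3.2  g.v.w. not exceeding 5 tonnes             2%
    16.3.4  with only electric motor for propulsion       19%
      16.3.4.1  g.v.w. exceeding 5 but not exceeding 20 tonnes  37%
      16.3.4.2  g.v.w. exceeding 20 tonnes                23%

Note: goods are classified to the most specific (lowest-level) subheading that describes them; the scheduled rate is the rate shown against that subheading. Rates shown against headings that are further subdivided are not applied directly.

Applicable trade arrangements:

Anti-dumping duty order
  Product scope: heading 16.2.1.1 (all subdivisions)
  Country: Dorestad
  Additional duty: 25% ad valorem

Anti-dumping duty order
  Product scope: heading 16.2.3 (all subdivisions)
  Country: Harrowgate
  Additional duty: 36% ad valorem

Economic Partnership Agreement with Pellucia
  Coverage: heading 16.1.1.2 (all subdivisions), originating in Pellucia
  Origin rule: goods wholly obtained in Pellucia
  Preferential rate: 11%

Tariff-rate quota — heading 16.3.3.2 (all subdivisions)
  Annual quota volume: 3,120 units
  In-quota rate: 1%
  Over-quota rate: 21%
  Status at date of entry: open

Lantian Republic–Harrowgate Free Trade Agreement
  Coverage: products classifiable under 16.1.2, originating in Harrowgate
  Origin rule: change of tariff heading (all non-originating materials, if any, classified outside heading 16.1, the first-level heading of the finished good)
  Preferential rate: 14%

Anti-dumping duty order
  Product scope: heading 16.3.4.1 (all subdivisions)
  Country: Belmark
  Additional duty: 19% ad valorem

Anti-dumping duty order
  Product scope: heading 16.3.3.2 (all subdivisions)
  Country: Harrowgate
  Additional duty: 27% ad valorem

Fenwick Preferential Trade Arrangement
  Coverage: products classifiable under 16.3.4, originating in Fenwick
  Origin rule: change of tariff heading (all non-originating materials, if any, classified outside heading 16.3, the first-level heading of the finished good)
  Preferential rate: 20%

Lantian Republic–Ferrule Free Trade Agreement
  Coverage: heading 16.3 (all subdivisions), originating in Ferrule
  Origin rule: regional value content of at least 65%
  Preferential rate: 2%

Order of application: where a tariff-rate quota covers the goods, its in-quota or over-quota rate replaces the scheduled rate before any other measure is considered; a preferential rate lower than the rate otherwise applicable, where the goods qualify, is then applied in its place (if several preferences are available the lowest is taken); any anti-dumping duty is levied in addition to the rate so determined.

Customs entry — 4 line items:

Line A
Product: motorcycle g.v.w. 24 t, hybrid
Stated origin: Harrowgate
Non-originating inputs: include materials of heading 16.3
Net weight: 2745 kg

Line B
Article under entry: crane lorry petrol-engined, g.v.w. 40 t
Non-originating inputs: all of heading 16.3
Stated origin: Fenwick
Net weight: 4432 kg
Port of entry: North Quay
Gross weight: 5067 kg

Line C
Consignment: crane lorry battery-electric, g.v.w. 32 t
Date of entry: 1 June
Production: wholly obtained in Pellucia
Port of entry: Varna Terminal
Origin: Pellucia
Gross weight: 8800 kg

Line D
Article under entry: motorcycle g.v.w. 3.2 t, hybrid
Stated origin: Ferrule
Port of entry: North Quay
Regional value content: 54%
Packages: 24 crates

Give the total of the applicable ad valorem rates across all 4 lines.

Line A: motorcycle → 16.3; hybrid → 16.3.2; g.v.w. 24 t → 16.3.2.1. Scheduled 15%. Harrowgate agreement on 16.1.2: 16.3.2.1 not covered. → 15%.
Line B: crane lorry → 16.2; petrol-engined → 16.2.1; g.v.w. 40 t → 16.2.1.2. Scheduled 19%. Fenwick agreement on 16.3.4: 16.2.1.2 not covered. → 19%.
Line C: crane lorry → 16.2; battery-electric → 16.2.3; g.v.w. 32 t → 16.2.3.1. Scheduled 13%. Pellucia agreement on 16.1.1.2: 16.2.3.1 not covered. → 13%.
Line D: motorcycle → 16.3; hybrid → 16.3.2; g.v.w. 3.2 t → 16.3.2.3. Scheduled 3%. Ferrule agreement on 16.3: RVC < 65%. → 3%.
Sum: 15% + 19% + 13% + 3% = 50%.

50%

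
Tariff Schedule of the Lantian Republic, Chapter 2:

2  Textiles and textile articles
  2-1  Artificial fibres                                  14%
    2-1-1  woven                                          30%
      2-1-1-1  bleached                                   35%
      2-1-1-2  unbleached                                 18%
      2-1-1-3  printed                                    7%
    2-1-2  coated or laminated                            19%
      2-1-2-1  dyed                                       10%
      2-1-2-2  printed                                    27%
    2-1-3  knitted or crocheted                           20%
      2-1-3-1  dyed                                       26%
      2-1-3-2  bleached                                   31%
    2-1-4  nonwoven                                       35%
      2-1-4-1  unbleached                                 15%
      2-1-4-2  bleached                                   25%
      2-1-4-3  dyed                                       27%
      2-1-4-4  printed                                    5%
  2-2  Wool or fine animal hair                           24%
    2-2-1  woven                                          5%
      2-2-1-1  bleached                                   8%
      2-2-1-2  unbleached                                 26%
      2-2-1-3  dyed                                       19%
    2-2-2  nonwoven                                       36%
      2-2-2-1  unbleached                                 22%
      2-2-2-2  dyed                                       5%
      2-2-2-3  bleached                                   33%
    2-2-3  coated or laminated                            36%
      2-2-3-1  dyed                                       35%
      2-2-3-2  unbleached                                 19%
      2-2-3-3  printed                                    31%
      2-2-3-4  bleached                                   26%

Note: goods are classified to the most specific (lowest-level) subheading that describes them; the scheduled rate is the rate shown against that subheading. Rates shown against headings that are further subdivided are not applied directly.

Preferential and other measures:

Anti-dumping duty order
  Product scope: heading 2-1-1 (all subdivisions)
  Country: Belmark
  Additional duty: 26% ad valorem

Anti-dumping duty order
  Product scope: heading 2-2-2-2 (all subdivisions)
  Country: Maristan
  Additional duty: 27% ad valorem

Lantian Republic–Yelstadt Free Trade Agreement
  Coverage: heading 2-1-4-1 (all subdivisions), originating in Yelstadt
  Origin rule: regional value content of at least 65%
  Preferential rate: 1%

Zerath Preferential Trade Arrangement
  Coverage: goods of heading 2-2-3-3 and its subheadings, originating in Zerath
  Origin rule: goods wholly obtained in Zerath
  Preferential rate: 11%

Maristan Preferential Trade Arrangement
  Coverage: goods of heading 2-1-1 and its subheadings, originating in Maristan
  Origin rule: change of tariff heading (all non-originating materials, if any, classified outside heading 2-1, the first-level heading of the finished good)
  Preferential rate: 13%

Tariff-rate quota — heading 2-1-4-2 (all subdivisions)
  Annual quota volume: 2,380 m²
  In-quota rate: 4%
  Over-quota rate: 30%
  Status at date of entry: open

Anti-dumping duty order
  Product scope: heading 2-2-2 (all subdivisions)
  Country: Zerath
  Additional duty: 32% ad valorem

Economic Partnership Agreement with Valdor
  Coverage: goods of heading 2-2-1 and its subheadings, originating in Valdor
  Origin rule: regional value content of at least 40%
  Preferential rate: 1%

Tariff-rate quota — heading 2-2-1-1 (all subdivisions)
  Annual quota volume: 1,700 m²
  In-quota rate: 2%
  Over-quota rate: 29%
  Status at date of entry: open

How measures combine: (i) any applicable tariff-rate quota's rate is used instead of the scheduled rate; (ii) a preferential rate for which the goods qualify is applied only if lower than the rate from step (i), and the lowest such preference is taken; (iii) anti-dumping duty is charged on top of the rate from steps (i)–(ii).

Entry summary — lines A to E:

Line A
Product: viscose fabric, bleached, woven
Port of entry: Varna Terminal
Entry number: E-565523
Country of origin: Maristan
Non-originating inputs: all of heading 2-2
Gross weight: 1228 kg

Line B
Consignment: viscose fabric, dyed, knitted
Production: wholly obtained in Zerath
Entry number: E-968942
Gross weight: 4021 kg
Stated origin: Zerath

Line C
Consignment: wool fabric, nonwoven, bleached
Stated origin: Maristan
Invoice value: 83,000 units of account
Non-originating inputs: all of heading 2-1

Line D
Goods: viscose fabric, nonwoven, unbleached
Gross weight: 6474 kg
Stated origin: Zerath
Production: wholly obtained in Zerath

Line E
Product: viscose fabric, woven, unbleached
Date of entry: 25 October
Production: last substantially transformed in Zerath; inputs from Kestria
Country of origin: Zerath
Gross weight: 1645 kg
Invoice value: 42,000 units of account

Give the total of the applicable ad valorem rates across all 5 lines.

105%

Line A: viscose → 2-1; woven → 2-1-1; bleached → 2-1-1-1. Scheduled 35%. Maristan agreement on 2-1-1: CTH met → 13% available; preferential 13%. → 13%.
Line B: viscose → 2-1; knitted → 2-1-3; dyed → 2-1-3-1. Scheduled 26%. Zerath agreement on 2-2-3-3: 2-1-3-1 not covered. → 26%.
Line C: wool → 2-2; nonwoven → 2-2-2; bleached → 2-2-2-3. Scheduled 33%. Maristan agreement on 2-1-1: 2-2-2-3 not covered. → 33%.
Line D: viscose → 2-1; nonwoven → 2-1-4; unbleached → 2-1-4-1. Scheduled 15%. Zerath agreement on 2-2-3-3: 2-1-4-1 not covered. → 15%.
Line E: viscose → 2-1; woven → 2-1-1; unbleached → 2-1-1-2. Scheduled 18%. Zerath agreement on 2-2-3-3: 2-1-1-2 not covered. → 18%.
Sum: 13% + 26% + 33% + 15% + 18% = 105%.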